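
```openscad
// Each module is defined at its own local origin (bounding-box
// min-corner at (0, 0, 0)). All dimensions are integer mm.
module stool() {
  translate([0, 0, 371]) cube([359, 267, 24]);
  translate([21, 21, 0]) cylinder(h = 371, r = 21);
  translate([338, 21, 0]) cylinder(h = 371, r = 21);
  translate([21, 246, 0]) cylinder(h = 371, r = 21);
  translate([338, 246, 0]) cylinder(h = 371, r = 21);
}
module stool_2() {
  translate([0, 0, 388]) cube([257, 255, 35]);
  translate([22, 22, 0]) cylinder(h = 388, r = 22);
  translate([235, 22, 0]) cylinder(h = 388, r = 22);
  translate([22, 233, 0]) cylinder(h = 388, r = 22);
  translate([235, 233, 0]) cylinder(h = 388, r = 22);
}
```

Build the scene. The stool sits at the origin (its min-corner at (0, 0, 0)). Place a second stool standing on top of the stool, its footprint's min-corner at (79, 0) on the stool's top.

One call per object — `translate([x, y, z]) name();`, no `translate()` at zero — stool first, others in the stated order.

stool();
translate([79, 0, 395]) stool_2();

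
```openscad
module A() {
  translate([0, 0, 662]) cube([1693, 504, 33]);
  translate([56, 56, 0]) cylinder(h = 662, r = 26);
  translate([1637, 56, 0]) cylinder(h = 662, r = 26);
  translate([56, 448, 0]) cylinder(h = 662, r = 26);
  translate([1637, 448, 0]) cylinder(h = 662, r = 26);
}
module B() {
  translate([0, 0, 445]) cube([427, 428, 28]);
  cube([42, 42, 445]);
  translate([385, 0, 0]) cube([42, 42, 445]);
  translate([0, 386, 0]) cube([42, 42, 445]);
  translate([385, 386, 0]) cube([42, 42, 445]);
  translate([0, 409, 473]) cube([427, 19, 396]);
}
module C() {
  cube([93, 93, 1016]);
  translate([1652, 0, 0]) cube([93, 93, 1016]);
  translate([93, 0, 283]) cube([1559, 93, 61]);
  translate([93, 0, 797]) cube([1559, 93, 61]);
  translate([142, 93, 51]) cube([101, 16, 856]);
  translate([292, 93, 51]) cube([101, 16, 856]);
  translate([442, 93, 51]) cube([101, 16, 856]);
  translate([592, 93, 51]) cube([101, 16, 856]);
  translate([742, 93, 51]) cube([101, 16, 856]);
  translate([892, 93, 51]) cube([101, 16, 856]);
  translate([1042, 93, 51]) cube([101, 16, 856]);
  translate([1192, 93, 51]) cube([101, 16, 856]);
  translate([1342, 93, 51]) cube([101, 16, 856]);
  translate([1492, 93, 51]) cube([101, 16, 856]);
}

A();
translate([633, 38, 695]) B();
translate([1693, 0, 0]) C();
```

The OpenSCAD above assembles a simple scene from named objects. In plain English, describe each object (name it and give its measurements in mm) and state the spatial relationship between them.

A is a table: top 1693 mm (x) × 504 mm (y), 33 mm thick, upper face at z = 695 mm, on four round legs of 52 mm diameter, each leg's bounding box inset 30 mm from the nearest pair of top edges, running from z = 0 to the bottom of the top.

B is a chair. The seat is a 427×428×28 mm slab with its top at z = 473 mm, on four 42×42 mm corner legs (flush with the seat edges, standing on z = 0). A flat backrest 19 mm thick, 396 mm tall, spans the full seat width and rises from the seat top along its +y edge, rear face flush with the rear of the seat.

C is a fence section. Two 93×93 mm posts, 1016 mm tall, stand on the floor with a clear span of 1559 mm between their inner faces. Two horizontal rails of 93×61 mm section span the gap between the posts with their undersides at z = 283 mm and z = 797 mm, flush with the posts' −y face. 10 pickets, each 101 mm wide, 16 mm thick and 856 mm tall, are fixed to the +y face of the rails with their bottoms at z = 51 mm, evenly spaced across the span with equal gaps (rounded down to the nearest mm) at the −x end and between each pair — any rounding remainder accumulates at the +x end.

The chair is on top of the table, centred. The fence section is against the table's +x side, with their −y faces flush.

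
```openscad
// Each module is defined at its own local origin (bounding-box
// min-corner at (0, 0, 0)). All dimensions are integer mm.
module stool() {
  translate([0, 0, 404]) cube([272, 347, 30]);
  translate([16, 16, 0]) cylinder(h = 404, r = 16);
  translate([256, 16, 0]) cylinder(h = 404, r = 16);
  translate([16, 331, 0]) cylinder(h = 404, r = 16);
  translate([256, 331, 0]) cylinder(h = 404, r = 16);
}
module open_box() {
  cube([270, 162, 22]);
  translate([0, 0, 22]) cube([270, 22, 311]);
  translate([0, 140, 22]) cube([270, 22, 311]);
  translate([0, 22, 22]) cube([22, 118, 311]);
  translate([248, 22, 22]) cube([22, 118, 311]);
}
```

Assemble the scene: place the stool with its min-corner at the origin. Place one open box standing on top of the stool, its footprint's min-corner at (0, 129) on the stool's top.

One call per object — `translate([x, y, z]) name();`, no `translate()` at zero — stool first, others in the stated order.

stool();
translate([0, 129, 434]) open_box();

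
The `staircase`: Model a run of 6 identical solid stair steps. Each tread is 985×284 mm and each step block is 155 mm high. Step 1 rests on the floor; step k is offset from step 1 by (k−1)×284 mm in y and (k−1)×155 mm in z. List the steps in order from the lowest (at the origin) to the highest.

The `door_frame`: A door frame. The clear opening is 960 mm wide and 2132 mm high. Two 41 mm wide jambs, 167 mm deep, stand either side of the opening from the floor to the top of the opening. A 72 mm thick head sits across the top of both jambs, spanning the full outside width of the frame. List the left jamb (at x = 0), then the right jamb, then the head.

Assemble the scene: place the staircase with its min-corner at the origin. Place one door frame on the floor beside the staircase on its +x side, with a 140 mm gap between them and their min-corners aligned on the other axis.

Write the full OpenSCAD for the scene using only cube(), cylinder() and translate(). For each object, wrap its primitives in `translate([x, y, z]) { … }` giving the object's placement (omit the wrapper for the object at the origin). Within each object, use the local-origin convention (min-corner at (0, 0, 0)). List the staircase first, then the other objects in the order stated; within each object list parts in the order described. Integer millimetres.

cube([985, 284, 155]);
translate([0, 284, 155]) cube([985, 284, 155]);
translate([0, 568, 310]) cube([985, 284, 155]);
translate([0, 852, 465]) cube([985, 284, 155]);
translate([0, 1136, 620]) cube([985, 284, 155]);
translate([0, 1420, 775]) cube([985, 284, 155]);
translate([1125, 0, 0]) {
  cube([41, 167, 2132]);
  translate([1001, 0, 0]) cube([41, 167, 2132]);
  translate([0, 0, 2132]) cube([1042, 167, 72]);
}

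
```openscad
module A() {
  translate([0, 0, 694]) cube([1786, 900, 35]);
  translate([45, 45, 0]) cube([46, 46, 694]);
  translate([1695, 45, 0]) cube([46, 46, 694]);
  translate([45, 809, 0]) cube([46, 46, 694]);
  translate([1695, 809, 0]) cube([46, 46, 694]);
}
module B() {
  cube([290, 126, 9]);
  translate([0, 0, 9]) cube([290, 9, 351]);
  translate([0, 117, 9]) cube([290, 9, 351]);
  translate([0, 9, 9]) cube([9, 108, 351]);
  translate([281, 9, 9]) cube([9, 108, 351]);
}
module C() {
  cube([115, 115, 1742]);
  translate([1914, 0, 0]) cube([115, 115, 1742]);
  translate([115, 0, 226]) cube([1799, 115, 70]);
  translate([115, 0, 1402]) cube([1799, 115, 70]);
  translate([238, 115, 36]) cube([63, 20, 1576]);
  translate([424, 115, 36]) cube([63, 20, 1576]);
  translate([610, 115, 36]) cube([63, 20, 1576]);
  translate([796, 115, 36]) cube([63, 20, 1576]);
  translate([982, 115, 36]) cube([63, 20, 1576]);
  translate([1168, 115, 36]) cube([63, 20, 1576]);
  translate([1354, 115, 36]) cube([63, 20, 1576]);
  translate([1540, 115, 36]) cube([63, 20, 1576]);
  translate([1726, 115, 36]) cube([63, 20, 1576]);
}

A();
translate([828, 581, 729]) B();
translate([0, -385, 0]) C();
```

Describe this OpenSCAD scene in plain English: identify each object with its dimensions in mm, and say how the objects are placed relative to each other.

A is a table with a 1786×900 mm rectangular top, 35 mm thick, top surface at z = 729 mm, supported by four 46×46 mm square legs, each inset 45 mm from the nearest pair of top edges, running from the floor.

B is an open-topped rectangular box: outside dimensions 290×126×360 mm, with a uniform wall and base thickness of 9 mm. The base is a full 290×126 slab on the floor; four walls sit on top of the base. The front and back walls (the −y and +y sides) span the full width; the two side walls fit between them.

C is a fence section. Two 115×115 mm posts, 1742 mm tall, stand on the floor with a clear span of 1799 mm between their inner faces. Two horizontal rails of 115×70 mm section span the gap between the posts with their undersides at z = 226 mm and z = 1402 mm, flush with the posts' −y face. 9 pickets, each 63 mm wide, 20 mm thick and 1576 mm tall, are fixed to the +y face of the rails with their bottoms at z = 36 mm, evenly spaced across the span with equal gaps (rounded down to the nearest mm) at the −x end and between each pair — any rounding remainder accumulates at the +x end.

The open box is on top of the table. The fence section is on the floor beside the table on its −y side.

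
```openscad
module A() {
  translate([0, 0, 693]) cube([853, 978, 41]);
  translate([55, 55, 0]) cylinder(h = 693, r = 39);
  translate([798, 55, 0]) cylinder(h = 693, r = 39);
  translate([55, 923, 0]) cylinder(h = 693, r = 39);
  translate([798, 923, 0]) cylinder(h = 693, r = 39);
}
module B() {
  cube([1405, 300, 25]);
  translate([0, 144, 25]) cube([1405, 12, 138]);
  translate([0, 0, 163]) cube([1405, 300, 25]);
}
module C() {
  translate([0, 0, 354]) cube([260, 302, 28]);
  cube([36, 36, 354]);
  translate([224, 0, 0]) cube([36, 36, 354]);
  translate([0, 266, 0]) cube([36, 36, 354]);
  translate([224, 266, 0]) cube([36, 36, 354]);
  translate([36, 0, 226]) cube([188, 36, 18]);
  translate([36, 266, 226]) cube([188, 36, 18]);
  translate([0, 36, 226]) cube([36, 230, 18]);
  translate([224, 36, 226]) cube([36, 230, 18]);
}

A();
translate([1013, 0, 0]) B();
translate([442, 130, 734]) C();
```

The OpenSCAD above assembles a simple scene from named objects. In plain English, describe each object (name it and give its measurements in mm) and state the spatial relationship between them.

A is a table: top 853 mm (x) × 978 mm (y), 41 mm thick, upper face at z = 734 mm, on four round legs of 78 mm diameter, each leg's bounding box inset 16 mm from the nearest pair of top edges, running from z = 0 to the bottom of the top.

B is an I-beam lying along x, 1405 mm long. Overall section height 188 mm. Two flanges 300 mm wide (y) and 25 mm thick, one on the floor and one at the top; a web 12 mm thick runs between them, centred on the flange width.

C is a four-legged stool. The seat is a 260×302×28 mm slab whose top surface is at z = 382 mm; four square legs, each 36×36 mm in cross-section, run from the floor (z = 0) to the underside of the seat, each flush with a corner of the seat. Four stretchers, 36 mm wide and 18 mm tall, connect adjacent legs with their undersides at z = 226 mm, each running between the inner faces of the legs it joins and aligned with the legs' outer faces on the other axis.

The I-beam is on the floor beside the table on its +x side. The stool is on top of the table.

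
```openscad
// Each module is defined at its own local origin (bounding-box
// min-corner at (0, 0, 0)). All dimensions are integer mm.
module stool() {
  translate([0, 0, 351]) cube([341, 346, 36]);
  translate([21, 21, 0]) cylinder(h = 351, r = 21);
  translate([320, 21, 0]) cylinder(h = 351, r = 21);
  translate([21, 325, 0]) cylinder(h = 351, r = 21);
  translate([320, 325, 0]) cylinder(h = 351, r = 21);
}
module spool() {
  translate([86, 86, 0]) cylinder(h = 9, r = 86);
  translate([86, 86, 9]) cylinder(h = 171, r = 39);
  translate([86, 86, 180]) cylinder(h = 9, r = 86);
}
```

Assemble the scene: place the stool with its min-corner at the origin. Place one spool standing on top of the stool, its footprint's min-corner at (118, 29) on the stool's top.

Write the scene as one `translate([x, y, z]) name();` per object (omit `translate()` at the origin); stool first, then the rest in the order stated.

stool();
translate([118, 29, 387]) spool();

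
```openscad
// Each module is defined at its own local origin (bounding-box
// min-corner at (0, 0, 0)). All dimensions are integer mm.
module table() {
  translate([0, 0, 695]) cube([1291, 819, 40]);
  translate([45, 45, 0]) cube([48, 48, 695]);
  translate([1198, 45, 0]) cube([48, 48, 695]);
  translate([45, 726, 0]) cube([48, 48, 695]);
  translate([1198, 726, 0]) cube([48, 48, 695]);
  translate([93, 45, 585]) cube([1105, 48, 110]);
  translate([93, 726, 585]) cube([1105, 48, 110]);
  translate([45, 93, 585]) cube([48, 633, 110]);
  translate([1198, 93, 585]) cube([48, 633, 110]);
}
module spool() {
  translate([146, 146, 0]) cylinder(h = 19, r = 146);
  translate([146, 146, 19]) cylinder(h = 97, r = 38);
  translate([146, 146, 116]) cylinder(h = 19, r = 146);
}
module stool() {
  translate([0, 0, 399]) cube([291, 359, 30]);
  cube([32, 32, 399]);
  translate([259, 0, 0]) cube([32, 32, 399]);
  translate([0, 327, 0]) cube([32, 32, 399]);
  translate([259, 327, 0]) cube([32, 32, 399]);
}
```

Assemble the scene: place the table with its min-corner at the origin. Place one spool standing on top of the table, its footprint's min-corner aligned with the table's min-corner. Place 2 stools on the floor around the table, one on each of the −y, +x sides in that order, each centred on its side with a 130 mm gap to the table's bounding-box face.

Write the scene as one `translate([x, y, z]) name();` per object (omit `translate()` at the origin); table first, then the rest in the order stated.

table();
translate([0, 0, 735]) spool();
translate([500, -489, 0]) stool();
translate([1421, 230, 0]) stool();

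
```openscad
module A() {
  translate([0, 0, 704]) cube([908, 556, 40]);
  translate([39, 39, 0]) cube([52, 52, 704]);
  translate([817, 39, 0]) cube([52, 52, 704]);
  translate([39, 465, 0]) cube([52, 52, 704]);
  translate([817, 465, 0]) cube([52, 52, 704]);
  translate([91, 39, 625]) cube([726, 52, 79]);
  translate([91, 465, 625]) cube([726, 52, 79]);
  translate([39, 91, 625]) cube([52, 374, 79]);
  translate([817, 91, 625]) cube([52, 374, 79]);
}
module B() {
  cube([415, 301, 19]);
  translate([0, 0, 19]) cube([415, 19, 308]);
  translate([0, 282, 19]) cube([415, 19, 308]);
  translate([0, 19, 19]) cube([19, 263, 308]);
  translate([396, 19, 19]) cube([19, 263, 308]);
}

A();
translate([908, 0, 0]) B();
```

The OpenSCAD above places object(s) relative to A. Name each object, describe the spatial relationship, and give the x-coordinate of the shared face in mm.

The table's +x face and the open box's −x face are both at x = 908 mm.

A is a table. B is an open box. The open box is against the table's +x side, with their −y faces flush. The x-coordinate of the shared face is 908 mm.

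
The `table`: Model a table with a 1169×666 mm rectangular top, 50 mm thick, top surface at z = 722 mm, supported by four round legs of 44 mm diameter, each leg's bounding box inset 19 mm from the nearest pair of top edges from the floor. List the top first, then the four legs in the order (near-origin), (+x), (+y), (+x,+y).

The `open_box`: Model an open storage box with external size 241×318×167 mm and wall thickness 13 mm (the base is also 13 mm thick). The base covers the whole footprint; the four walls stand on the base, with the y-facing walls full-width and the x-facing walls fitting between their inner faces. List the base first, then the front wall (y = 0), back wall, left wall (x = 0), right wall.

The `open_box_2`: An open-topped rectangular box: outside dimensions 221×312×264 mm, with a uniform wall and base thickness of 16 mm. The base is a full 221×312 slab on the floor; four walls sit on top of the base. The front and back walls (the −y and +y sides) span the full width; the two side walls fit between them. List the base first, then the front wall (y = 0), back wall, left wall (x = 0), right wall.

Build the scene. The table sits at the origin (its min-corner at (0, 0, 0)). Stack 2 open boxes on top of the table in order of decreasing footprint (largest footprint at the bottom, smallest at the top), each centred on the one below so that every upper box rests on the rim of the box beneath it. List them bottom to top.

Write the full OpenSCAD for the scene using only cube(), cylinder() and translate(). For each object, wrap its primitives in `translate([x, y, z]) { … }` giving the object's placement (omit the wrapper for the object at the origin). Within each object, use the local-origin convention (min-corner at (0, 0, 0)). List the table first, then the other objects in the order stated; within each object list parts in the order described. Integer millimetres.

translate([0, 0, 672]) cube([1169, 666, 50]);
translate([41, 41, 0]) cylinder(h = 672, r = 22);
translate([1128, 41, 0]) cylinder(h = 672, r = 22);
translate([41, 625, 0]) cylinder(h = 672, r = 22);
translate([1128, 625, 0]) cylinder(h = 672, r = 22);
translate([464, 174, 722]) {
  cube([241, 318, 13]);
  translate([0, 0, 13]) cube([241, 13, 154]);
  translate([0, 305, 13]) cube([241, 13, 154]);
  translate([0, 13, 13]) cube([13, 292, 154]);
  translate([228, 13, 13]) cube([13, 292, 154]);
}
translate([474, 177, 889]) {
  cube([221, 312, 16]);
  translate([0, 0, 16]) cube([221, 16, 248]);
  translate([0, 296, 16]) cube([221, 16, 248]);
  translate([0, 16, 16]) cube([16, 280, 248]);
  translate([205, 16, 16]) cube([16, 280, 248]);
}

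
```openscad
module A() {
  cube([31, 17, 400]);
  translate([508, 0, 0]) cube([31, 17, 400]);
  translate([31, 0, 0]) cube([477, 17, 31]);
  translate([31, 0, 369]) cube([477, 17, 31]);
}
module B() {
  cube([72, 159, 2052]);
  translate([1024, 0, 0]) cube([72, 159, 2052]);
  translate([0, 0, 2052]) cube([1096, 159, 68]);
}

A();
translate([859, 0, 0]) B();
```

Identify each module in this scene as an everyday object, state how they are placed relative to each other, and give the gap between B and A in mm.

The door frame's nearest face is 320 mm from the picture frame's +x face.

A is a picture frame. B is a door frame. The door frame is on the floor beside the picture frame on its +x side. The gap between the door frame and the picture frame is 320 mm.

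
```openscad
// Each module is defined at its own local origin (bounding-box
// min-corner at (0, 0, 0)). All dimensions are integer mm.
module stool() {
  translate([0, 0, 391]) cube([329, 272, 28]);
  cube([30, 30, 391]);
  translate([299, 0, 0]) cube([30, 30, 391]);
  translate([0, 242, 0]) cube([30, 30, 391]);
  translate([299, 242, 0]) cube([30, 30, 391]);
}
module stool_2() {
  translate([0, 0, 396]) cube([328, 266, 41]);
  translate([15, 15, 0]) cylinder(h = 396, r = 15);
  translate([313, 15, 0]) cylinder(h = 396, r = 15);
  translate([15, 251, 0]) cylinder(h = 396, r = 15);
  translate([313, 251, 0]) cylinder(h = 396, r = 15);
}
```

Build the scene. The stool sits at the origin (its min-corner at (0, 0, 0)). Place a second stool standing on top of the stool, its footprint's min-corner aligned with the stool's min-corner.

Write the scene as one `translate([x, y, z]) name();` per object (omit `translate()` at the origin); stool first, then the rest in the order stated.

stool();
translate([0, 0, 419]) stool_2();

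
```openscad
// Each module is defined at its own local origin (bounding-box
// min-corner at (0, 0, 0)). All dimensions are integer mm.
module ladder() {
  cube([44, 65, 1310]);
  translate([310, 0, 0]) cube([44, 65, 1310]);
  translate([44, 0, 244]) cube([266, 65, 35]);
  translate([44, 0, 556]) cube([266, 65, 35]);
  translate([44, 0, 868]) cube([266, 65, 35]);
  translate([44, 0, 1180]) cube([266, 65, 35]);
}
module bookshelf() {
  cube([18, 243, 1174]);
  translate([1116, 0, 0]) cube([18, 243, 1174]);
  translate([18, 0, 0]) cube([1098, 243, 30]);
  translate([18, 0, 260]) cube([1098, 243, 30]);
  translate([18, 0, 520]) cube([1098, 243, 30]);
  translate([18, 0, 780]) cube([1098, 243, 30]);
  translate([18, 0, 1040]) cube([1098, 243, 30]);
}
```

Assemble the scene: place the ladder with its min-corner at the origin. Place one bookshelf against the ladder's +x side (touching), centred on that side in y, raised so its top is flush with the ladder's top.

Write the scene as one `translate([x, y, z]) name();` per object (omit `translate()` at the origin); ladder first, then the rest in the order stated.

ladder();
translate([354, -89, 136]) bookshelf();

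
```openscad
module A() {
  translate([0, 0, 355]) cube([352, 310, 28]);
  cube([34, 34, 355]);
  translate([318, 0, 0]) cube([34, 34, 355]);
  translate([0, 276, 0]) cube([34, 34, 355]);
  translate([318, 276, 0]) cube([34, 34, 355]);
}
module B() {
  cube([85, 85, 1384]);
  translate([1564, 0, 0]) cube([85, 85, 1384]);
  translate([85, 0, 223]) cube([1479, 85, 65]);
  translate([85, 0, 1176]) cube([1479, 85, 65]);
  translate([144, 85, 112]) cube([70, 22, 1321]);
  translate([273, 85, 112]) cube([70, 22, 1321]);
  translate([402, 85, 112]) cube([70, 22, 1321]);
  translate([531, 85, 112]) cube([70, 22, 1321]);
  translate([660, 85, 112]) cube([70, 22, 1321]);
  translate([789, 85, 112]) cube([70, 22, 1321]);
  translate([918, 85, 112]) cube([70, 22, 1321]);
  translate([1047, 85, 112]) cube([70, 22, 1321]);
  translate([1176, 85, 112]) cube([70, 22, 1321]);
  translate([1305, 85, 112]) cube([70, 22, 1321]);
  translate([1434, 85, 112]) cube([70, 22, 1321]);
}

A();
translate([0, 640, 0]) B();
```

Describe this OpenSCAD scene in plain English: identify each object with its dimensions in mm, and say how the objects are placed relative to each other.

A is a four-legged stool. The seat is 352×310 mm, 28 mm thick, top at z = 383 mm. It stands on four square legs, each 34×34 mm in cross-section, from z = 0 to the seat underside, each flush with a corner of the seat.

B is a fence section. Two 85×85 mm posts, 1384 mm tall, stand on the floor with a clear span of 1479 mm between their inner faces. Two horizontal rails of 85×65 mm section span the gap between the posts with their undersides at z = 223 mm and z = 1176 mm, flush with the posts' −y face. 11 pickets, each 70 mm wide, 22 mm thick and 1321 mm tall, are fixed to the +y face of the rails with their bottoms at z = 112 mm, evenly spaced across the span with equal gaps (rounded down to the nearest mm) at the −x end and between each pair — any rounding remainder accumulates at the +x end.

The fence section is on the floor beside the stool on its +y side.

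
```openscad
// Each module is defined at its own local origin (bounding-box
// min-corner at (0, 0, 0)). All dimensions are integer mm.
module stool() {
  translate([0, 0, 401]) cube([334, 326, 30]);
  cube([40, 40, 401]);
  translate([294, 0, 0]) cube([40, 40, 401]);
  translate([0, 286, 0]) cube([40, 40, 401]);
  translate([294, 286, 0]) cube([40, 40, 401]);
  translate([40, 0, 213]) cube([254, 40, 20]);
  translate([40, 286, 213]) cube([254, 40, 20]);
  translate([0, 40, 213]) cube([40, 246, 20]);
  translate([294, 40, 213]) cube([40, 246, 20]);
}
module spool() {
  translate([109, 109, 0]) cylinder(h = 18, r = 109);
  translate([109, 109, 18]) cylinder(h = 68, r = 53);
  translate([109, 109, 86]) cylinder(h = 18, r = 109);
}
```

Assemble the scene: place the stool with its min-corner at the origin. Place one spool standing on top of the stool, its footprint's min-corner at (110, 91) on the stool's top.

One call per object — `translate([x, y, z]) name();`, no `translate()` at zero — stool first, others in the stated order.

stool();
translate([110, 91, 431]) spool();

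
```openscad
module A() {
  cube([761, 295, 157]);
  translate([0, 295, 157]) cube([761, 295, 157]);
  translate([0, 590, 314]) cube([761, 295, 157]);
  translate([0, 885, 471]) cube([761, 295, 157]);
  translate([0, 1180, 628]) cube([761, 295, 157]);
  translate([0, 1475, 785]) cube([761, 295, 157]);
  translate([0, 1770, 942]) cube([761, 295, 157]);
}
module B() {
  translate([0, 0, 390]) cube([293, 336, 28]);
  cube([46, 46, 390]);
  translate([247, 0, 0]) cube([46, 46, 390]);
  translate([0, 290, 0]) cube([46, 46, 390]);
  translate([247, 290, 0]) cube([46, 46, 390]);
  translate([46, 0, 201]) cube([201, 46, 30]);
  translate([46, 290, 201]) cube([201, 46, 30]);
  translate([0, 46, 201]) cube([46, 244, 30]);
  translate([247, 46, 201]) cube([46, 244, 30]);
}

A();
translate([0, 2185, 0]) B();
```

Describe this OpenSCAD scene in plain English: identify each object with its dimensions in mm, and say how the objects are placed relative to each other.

A is a straight staircase of 7 solid steps. Each step is 761 mm wide (x), 295 mm deep (y, the going) and 157 mm tall (the rise). The first step rests on the floor; each subsequent step sits one going further in +y and one rise higher in +z, directly behind and above the previous step with no overlap.

B is a four-legged stool. The seat is a 293×336×28 mm slab whose top surface is at z = 418 mm; four square legs, each 46×46 mm in cross-section, run from the floor (z = 0) to the underside of the seat, each flush with a corner of the seat. Four stretchers, 46 mm wide and 30 mm tall, connect adjacent legs with their undersides at z = 201 mm, each running between the inner faces of the legs it joins and aligned with the legs' outer faces on the other axis.

The stool is on the floor beside the staircase on its +y side.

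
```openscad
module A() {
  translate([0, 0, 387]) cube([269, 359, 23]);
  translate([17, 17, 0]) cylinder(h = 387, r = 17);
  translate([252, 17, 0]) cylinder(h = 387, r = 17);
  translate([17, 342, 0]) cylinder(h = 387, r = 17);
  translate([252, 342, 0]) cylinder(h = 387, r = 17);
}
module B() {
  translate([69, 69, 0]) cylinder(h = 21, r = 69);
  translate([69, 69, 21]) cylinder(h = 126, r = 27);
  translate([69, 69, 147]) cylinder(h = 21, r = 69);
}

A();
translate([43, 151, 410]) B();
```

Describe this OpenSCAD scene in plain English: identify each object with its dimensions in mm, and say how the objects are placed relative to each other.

A is a four-legged stool. The seat is a 269×359×23 mm slab whose top surface is at z = 410 mm; four round legs, each 34 mm in diameter, run from the floor (z = 0) to the underside of the seat, each leg's axis is inset half a diameter from the nearest pair of seat edges (so the leg's bounding box is flush with the corner).

B is a spool: two coaxial disc flanges of radius 69 mm and thickness 21 mm, joined by a core cylinder of radius 27 mm and height 126 mm. The lower flange rests on z = 0 and the three cylinders share a vertical axis.

The spool is on top of the stool.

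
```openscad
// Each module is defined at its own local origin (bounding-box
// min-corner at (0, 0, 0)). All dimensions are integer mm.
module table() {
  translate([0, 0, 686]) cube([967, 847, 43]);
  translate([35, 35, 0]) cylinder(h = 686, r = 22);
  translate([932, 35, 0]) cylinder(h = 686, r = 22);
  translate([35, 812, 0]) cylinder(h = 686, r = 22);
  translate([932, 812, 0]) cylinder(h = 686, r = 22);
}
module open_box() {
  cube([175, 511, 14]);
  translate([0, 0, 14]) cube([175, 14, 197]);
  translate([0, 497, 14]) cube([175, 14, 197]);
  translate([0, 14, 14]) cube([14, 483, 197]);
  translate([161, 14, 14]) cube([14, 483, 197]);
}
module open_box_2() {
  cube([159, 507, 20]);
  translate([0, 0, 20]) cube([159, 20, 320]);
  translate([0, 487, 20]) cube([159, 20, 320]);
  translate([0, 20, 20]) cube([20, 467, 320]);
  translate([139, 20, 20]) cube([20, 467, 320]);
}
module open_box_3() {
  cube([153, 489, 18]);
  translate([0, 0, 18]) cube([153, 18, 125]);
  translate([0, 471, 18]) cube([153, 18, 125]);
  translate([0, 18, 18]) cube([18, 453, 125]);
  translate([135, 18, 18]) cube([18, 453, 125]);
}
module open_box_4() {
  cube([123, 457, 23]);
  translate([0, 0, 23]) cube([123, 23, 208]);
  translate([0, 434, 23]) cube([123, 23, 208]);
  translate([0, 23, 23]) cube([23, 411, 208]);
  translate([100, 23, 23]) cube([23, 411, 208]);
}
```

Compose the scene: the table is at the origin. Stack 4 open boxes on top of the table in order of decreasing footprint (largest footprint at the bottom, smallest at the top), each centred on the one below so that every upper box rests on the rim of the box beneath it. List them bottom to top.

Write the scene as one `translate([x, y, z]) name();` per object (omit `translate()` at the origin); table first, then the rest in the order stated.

table();
translate([396, 168, 729]) open_box();
translate([404, 170, 940]) open_box_2();
translate([407, 179, 1280]) open_box_3();
translate([422, 195, 1423]) open_box_4();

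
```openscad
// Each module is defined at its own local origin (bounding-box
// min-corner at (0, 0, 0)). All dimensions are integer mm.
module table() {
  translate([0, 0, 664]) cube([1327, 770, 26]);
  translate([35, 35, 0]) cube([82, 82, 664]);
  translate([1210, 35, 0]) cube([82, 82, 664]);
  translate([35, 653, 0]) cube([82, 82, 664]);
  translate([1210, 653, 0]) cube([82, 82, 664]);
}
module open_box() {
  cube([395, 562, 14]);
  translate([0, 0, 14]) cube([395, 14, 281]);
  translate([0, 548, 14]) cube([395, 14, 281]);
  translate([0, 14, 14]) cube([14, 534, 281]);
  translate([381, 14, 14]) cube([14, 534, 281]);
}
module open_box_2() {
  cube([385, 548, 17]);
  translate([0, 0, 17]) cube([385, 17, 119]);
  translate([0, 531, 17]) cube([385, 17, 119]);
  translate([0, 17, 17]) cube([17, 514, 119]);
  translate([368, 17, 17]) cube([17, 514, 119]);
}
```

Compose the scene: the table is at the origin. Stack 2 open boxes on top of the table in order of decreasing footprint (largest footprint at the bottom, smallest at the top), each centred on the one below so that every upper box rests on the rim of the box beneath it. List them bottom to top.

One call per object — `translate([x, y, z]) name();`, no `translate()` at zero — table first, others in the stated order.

table();
translate([466, 104, 690]) open_box();
translate([471, 111, 985]) open_box_2();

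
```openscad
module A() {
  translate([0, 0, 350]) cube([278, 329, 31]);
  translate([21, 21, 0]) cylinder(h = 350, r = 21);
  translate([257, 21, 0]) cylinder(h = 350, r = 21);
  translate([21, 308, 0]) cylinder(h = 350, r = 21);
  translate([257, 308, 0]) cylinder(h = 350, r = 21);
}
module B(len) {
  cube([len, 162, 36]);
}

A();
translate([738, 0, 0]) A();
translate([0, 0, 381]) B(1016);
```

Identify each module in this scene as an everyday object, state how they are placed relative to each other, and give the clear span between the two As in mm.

A is a stool. B is a beam. A beam spans the tops of two stools. The clear span between the two stools is 460 mm.

Second stool starts at x = 738; first ends at x = 278; clear span = 738 − 278 = 460 mm.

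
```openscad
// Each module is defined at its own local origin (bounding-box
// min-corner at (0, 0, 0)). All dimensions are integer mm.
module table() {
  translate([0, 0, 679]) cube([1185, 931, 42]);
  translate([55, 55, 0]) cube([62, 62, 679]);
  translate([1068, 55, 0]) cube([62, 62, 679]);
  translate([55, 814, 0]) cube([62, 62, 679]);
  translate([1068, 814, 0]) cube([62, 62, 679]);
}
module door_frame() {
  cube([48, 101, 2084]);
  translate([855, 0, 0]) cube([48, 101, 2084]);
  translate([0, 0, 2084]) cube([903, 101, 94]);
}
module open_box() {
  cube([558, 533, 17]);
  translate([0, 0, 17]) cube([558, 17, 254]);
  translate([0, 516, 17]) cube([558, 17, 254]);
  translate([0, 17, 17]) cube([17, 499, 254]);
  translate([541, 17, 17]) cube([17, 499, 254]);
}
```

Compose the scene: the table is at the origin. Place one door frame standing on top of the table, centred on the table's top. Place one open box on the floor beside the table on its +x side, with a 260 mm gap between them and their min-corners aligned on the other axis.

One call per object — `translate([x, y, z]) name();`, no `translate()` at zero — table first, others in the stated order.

table();
translate([141, 415, 721]) door_frame();
translate([1445, 0, 0]) open_box();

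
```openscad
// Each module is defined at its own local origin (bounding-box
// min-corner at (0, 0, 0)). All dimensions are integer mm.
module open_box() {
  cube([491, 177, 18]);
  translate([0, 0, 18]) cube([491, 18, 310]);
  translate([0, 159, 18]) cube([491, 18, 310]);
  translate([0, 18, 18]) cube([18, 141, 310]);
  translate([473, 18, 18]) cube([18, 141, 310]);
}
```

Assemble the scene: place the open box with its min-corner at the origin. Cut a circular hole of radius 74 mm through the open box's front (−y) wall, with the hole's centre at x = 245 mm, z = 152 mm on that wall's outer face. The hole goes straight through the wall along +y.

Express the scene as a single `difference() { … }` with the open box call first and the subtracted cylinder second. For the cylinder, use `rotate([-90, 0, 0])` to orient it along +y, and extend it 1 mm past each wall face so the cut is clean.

difference() {
  open_box();
  translate([245, -1, 152]) rotate([-90, 0, 0]) cylinder(h = 20, r = 74);
}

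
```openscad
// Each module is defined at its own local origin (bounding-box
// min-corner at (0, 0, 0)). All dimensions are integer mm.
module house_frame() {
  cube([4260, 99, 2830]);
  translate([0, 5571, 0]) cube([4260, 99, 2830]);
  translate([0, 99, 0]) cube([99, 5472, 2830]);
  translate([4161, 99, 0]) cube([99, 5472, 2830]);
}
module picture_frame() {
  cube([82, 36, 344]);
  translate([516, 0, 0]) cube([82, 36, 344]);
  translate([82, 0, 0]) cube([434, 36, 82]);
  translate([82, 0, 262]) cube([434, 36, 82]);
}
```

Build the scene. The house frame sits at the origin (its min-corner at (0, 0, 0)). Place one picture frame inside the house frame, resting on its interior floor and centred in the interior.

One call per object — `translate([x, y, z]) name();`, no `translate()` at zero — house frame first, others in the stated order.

house_frame();
translate([1831, 2817, 0]) picture_frame();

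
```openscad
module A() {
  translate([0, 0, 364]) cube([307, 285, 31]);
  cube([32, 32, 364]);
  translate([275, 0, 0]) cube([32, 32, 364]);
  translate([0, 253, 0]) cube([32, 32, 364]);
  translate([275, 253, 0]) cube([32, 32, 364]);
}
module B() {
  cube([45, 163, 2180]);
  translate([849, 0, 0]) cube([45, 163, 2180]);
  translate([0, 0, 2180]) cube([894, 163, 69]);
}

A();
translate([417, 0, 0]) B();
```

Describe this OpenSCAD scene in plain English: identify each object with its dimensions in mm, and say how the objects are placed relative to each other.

A is a four-legged stool. The seat is a 307×285×31 mm slab whose top surface is at z = 395 mm; four square legs, each 32×32 mm in cross-section, run from the floor (z = 0) to the underside of the seat, each flush with a corner of the seat.

B is a door frame. The clear opening is 804 mm wide and 2180 mm high. Two 45 mm wide jambs, 163 mm deep, stand either side of the opening from the floor to the top of the opening. A 69 mm thick head sits across the top of both jambs, spanning the full outside width of the frame.

The door frame is on the floor beside the stool on its +x side.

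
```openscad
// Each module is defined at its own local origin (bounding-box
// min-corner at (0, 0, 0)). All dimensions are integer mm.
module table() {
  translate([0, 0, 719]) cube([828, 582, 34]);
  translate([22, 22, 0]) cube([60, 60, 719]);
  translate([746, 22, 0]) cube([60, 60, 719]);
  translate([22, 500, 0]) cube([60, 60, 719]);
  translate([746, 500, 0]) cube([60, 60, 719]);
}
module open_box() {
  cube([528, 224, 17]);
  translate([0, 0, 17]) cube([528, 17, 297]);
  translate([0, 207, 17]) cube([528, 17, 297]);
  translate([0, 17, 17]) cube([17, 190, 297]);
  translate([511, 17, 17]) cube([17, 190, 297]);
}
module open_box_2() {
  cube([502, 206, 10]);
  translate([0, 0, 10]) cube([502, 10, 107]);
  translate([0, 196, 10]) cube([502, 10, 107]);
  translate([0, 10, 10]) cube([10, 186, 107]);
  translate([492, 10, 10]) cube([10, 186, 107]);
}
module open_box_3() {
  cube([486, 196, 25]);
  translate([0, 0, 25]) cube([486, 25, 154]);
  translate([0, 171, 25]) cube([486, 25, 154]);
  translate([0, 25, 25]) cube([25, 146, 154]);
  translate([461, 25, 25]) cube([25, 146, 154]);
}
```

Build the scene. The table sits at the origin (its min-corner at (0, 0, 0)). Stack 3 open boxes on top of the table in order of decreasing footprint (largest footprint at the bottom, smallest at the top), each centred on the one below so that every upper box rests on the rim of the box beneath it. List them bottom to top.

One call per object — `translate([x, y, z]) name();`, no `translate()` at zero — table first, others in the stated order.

table();
translate([150, 179, 753]) open_box();
translate([163, 188, 1067]) open_box_2();
translate([171, 193, 1184]) open_box_3();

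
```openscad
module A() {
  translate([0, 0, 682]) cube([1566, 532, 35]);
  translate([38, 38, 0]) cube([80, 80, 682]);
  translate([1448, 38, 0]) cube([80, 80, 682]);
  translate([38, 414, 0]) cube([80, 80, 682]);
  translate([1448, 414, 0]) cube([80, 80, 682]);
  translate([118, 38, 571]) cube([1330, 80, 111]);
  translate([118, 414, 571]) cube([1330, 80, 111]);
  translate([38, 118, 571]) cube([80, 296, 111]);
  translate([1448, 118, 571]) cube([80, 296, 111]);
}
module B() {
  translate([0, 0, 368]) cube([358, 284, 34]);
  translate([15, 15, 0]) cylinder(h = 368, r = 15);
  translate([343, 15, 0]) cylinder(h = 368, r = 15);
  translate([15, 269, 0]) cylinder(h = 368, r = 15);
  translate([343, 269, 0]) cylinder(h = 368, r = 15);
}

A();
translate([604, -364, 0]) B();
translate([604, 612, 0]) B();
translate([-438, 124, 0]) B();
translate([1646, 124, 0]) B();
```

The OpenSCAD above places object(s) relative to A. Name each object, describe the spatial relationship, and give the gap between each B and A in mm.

A is a table. B is a stool. Four stools sit around the table at the −y, +y, −x, +x sides. The gap between each stool and the table is 80 mm.

Each stool's nearest face is 80 mm from the table's bounding box.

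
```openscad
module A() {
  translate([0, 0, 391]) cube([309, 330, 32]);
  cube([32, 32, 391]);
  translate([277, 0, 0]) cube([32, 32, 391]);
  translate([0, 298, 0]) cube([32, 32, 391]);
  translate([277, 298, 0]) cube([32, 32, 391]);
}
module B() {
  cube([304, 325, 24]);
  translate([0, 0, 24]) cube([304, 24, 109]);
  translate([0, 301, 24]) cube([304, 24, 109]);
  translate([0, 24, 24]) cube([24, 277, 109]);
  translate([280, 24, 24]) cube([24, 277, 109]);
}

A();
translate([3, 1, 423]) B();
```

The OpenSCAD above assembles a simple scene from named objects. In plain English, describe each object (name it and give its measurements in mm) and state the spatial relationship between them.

A is a simple wooden stool: a rectangular seat 309 mm (x) by 330 mm (y), 32 mm thick, top face at z = 423 mm, on four square legs, each 32×32 mm in cross-section. The legs rest on z = 0, each flush with a corner of the seat.

B is an open storage box with external size 304×325×133 mm and wall thickness 24 mm (the base is also 24 mm thick). The base covers the whole footprint; the four walls stand on the base, with the y-facing walls full-width and the x-facing walls fitting between their inner faces.

The open box is on top of the stool.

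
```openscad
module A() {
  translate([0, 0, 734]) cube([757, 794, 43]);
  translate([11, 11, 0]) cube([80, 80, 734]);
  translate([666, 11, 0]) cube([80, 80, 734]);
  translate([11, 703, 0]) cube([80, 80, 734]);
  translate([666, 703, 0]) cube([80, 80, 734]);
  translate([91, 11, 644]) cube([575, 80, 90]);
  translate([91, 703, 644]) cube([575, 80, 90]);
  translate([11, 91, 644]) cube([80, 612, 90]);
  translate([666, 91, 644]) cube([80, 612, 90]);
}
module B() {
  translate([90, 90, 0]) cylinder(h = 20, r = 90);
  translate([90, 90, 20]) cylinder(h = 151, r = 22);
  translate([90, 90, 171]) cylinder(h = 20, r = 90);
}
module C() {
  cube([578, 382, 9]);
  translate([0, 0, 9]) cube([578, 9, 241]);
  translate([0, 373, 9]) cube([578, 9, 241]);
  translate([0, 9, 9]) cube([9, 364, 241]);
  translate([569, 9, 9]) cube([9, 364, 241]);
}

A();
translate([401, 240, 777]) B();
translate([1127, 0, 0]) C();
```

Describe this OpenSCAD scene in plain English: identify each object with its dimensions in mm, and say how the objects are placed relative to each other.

A is a rectangular dining table. The top is 757×794×43 mm with its upper surface at z = 777 mm. It stands on four 80×80 mm square legs, each inset 11 mm from the nearest pair of top edges, running from the floor to the underside of the top. Four apron rails, 80 mm thick and 90 mm tall, run between adjacent legs with their top edges flush with the underside of the top and their outer faces flush with the legs' outer faces.

B is a spool: two coaxial disc flanges of radius 90 mm and thickness 20 mm, joined by a core cylinder of radius 22 mm and height 151 mm. The lower flange rests on z = 0 and the three cylinders share a vertical axis.

C is an open storage box with external size 578×382×250 mm and wall thickness 9 mm (the base is also 9 mm thick). The base covers the whole footprint; the four walls stand on the base, with the y-facing walls full-width and the x-facing walls fitting between their inner faces.

The spool is on top of the table. The open box is on the floor beside the table on its +x side.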